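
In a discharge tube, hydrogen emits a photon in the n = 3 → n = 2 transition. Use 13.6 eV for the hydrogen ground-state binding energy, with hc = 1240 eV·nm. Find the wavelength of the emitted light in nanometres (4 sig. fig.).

656.5 nm

ΔE = 13.60 × (1/2² − 1/3²) = 13.60 × 0.1389 = 1.889 eV.
λ = hc/ΔE = 1240 / 1.889 = 656.5 nm.
This line belongs to the Balmer series.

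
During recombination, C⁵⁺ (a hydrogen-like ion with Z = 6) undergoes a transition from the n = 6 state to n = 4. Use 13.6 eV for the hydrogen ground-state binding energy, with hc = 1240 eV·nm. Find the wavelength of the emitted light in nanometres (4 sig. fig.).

72.94 nm

For Z = 6 the level energies scale as Z², so the effective Rydberg energy is 13.6 × 36 = 489.6 eV.
ΔE = 489.6 × (1/4² − 1/6²) = 489.6 × 0.03472 = 17.00 eV.
λ = hc/ΔE = 1240 / 17.00 = 72.94 nm.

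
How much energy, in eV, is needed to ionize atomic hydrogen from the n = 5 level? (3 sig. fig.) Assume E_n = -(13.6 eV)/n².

0.544 eV

E_5 = −13.60/25 = −0.544 eV, so ionization (to E = 0) requires 0.544 eV.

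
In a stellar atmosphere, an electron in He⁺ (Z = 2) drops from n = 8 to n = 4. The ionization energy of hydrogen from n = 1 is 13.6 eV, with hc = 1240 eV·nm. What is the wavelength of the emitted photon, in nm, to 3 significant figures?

For Z = 2 the level energies scale as Z², so the effective Rydberg energy is 13.6 × 4 = 54.40 eV.
ΔE = 54.40 × (1/4² − 1/8²) = 54.40 × 0.04688 = 2.550 eV.
λ = hc/ΔE = 1240 / 2.550 = 486 nm.

486 nm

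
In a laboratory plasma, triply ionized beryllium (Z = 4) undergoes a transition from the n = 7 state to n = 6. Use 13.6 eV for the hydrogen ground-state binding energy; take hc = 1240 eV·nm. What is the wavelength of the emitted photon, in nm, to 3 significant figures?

773 nm

For Z = 4 the level energies scale as Z², so the effective Rydberg energy is 13.6 × 16 = 217.6 eV.
ΔE = 217.6 × (1/6² − 1/7²) = 217.6 × 0.007370 = 1.604 eV.
λ = hc/ΔE = 1240 / 1.604 = 773 nm.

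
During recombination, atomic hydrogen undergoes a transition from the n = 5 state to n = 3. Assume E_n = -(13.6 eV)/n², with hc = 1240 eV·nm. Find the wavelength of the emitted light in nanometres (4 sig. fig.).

ΔE = 13.60 × (1/3² − 1/5²) = 13.60 × 0.07111 = 0.9671 eV.
λ = hc/ΔE = 1240 / 0.9671 = 1282 nm.

1282 nm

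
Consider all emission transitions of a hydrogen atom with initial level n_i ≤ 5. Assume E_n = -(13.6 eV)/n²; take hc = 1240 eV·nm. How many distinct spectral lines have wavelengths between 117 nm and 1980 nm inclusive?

6

Enumerate all n_i → n_f pairs with 1 ≤ n_f < n_i ≤ 5 and compute λ = 1240 / [13.6·1·(1/n_f² − 1/n_i²)].
Lines falling in [117, 1980] nm: 2→1 (121.6 nm), 5→2 (434.2 nm), 4→2 (486.3 nm), 3→2 (656.5 nm), 5→3 (1282 nm), 4→3 (1876 nm).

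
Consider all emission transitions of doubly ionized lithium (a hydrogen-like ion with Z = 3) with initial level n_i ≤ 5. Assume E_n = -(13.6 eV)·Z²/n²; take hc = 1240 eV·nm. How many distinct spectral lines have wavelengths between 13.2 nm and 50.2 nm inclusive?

Enumerate all n_i → n_f pairs with 1 ≤ n_f < n_i ≤ 5 and compute λ = 1240 / [13.6·9·(1/n_f² − 1/n_i²)].
Lines falling in [13.2, 50.2] nm: 2→1 (13.51 nm), 5→2 (48.24 nm).

2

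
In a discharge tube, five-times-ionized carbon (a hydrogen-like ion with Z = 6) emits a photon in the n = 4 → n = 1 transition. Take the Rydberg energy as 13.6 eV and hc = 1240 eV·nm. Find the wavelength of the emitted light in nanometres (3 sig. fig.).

2.70 nm

For Z = 6 the level energies scale as Z², so the effective Rydberg energy is 13.6 × 36 = 489.6 eV.
ΔE = 489.6 × (1/1² − 1/4²) = 489.6 × 0.9375 = 459.0 eV.
λ = hc/ΔE = 1240 / 459.0 = 2.70 nm.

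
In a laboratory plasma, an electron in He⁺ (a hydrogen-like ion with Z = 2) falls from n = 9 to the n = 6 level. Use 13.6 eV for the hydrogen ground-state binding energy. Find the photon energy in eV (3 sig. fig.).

The Bohr energies scale as Z², so for Z = 2: E_n = −54.40/n² eV.
E_9 = −54.40/81 = −0.6716 eV and E_6 = −54.40/36 = −1.511 eV.
The photon energy is |E_9 − E_6| = 0.840 eV.

0.840 eV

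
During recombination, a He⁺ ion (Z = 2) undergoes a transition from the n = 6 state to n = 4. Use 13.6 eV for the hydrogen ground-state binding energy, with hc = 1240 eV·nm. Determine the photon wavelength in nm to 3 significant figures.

656 nm

For Z = 2 the level energies scale as Z², so the effective Rydberg energy is 13.6 × 4 = 54.40 eV.
ΔE = 54.40 × (1/4² − 1/6²) = 54.40 × 0.03472 = 1.889 eV.
λ = hc/ΔE = 1240 / 1.889 = 656 nm.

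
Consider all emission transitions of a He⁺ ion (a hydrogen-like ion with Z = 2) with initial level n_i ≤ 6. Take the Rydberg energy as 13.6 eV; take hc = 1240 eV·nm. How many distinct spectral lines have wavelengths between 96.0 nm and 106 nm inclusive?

1

Enumerate all n_i → n_f pairs with 1 ≤ n_f < n_i ≤ 6 and compute λ = 1240 / [13.6·4·(1/n_f² − 1/n_i²)].
Lines falling in [96.0, 106] nm: 6→2 (102.6 nm).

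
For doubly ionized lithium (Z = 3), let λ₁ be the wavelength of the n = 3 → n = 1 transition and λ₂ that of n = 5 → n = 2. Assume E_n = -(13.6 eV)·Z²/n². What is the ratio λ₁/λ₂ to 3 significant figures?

λ ∝ 1/ΔE ∝ 1/(1/n_f² − 1/n_i²), and the Z² and hc factors cancel in the ratio.
λ₁/λ₂ = (1/2² − 1/5²)/(1/1² − 1/3²) = 0.2100/0.8889 = 0.236.

0.236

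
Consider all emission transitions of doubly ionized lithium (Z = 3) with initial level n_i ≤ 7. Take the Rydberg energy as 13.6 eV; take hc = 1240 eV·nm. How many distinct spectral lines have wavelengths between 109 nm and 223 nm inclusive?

Enumerate all n_i → n_f pairs with 1 ≤ n_f < n_i ≤ 7 and compute λ = 1240 / [13.6·9·(1/n_f² − 1/n_i²)].
Lines falling in [109, 223] nm: 7→3 (111.7 nm), 6→3 (121.6 nm), 5→3 (142.5 nm), 4→3 (208.4 nm).

4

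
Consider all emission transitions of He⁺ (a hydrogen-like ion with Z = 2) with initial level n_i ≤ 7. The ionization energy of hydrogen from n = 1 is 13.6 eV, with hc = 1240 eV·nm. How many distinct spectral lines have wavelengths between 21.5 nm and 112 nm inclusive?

Enumerate all n_i → n_f pairs with 1 ≤ n_f < n_i ≤ 7 and compute λ = 1240 / [13.6·4·(1/n_f² − 1/n_i²)].
Lines falling in [21.5, 112] nm: 7→1 (23.27 nm), 6→1 (23.45 nm), 5→1 (23.74 nm), 4→1 (24.31 nm), 3→1 (25.64 nm), 2→1 (30.39 nm), 7→2 (99.28 nm), 6→2 (102.6 nm), 5→2 (108.5 nm).

9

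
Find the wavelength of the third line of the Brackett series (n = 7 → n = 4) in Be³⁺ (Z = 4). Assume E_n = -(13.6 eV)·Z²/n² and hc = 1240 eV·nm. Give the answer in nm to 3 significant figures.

The Brackett series terminates on n_f = 4; the third line has n_i = 4+3 = 7.
ΔE = 217.6 × (1/4² − 1/7²) = 9.159 eV.
λ = 1240 / 9.159 = 135 nm.

135 nm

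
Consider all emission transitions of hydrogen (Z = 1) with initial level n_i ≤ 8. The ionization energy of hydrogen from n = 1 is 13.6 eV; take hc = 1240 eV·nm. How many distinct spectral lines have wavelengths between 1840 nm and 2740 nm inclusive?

Enumerate all n_i → n_f pairs with 1 ≤ n_f < n_i ≤ 8 and compute λ = 1240 / [13.6·1·(1/n_f² − 1/n_i²)].
Lines falling in [1840, 2740] nm: 4→3 (1876 nm), 8→4 (1945 nm), 7→4 (2166 nm), 6→4 (2626 nm).

4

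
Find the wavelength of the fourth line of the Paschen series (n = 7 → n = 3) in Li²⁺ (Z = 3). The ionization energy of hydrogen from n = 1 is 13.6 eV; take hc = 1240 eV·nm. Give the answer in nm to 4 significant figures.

111.7 nm

The Paschen series terminates on n_f = 3; the fourth line has n_i = 3+4 = 7.
ΔE = 122.4 × (1/3² − 1/7²) = 11.10 eV.
λ = 1240 / 11.10 = 111.7 nm.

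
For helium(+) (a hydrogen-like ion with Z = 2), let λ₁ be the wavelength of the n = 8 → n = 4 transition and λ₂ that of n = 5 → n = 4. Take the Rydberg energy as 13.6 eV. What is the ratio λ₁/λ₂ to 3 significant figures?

λ ∝ 1/ΔE ∝ 1/(1/n_f² − 1/n_i²), and the Z² and hc factors cancel in the ratio.
λ₁/λ₂ = (1/4² − 1/5²)/(1/4² − 1/8²) = 0.02250/0.04688 = 0.480.

0.480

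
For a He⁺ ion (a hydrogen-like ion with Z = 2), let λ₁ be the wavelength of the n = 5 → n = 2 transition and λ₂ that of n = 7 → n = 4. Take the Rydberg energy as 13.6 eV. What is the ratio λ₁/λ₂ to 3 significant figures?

λ ∝ 1/ΔE ∝ 1/(1/n_f² − 1/n_i²), and the Z² and hc factors cancel in the ratio.
λ₁/λ₂ = (1/4² − 1/7²)/(1/2² − 1/5²) = 0.04209/0.2100 = 0.200.

0.200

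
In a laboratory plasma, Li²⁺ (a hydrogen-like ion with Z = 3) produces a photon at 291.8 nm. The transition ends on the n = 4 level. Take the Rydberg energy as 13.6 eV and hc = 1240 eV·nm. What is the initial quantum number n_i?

n_i = 6

The photon energy is ΔE = hc/λ = 1240 / 291.8 = 4.249 eV.
With Z = 3, ΔE = 122.4 × (1/n_f² − 1/n_i²), so 1/n_f² − 1/n_i² = 0.03472.
With n_f = 4: 1/n_i² = 1/16 − 0.03472 = 0.02778, so n_i ≈ 6.00.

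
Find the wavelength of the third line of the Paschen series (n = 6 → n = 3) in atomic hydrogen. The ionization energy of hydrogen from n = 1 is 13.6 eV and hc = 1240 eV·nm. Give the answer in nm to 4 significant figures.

1094 nm

The Paschen series terminates on n_f = 3; the third line has n_i = 3+3 = 6.
ΔE = 13.60 × (1/3² − 1/6²) = 1.133 eV.
λ = 1240 / 1.133 = 1094 nm.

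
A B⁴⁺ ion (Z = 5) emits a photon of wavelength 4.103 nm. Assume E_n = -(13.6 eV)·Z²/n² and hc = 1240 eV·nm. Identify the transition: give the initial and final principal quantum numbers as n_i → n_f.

n_i = 3, n_f = 1

The photon energy is ΔE = hc/λ = 1240 / 4.103 = 302.2 eV.
With Z = 5, ΔE = 340.0 × (1/n_f² − 1/n_i²), so 1/n_f² − 1/n_i² = 0.8889.
Trying n_f = 1 gives 1/n_i² = 0.1111, i.e. n_i ≈ 3; this pair matches.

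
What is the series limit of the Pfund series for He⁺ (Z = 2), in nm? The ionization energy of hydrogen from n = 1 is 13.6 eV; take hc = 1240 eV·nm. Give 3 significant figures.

570 nm

The Pfund series has lower level n_f = 5; the series limit corresponds to n_i → ∞.
ΔE_max = 13.6 × 4 / 5² = 2.176 eV.
λ_min = 1240 / 2.176 = 570 nm.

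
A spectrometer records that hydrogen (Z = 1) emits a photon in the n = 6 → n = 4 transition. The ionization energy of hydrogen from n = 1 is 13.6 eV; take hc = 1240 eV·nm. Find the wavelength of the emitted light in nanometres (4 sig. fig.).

ΔE = 13.60 × (1/4² − 1/6²) = 13.60 × 0.03472 = 0.4722 eV.
λ = hc/ΔE = 1240 / 0.4722 = 2626 nm.
This line belongs to the Brackett series.

2626 nm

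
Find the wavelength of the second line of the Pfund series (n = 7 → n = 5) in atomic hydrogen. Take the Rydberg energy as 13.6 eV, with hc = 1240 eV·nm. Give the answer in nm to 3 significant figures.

4650 nm

The Pfund series terminates on n_f = 5; the second line has n_i = 5+2 = 7.
ΔE = 13.60 × (1/5² − 1/7²) = 0.2664 eV.
λ = 1240 / 0.2664 = 4650 nm.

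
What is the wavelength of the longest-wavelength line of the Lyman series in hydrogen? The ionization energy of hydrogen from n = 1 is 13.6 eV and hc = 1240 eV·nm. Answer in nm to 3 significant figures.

The Lyman series terminates on n_f = 1; the first line has n_i = 1+1 = 2.
ΔE = 13.60 × (1/1² − 1/2²) = 10.20 eV.
λ = 1240 / 10.20 = 122 nm.

122 nm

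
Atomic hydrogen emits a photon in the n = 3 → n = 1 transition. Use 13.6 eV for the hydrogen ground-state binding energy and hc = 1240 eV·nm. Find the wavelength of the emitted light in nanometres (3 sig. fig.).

103 nm

ΔE = 13.60 × (1/1² − 1/3²) = 13.60 × 0.8889 = 12.09 eV.
λ = hc/ΔE = 1240 / 12.09 = 103 nm.
This line belongs to the Lyman series.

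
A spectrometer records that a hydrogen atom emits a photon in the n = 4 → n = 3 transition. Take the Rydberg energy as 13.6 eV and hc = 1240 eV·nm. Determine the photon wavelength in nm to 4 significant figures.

1876 nm

ΔE = 13.60 × (1/3² − 1/4²) = 13.60 × 0.04861 = 0.6611 eV.
λ = hc/ΔE = 1240 / 0.6611 = 1876 nm.
This line belongs to the Paschen series.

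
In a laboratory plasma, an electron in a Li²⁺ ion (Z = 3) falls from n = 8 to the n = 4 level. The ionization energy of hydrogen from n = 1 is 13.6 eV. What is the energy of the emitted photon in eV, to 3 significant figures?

The Bohr energies scale as Z², so for Z = 3: E_n = −122.4/n² eV.
E_8 = −122.4/64 = −1.913 eV and E_4 = −122.4/16 = −7.650 eV.
The photon energy is |E_8 − E_4| = 5.74 eV.

5.74 eV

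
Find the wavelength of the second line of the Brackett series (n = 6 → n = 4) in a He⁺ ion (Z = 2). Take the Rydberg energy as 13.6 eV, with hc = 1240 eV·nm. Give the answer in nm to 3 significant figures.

The Brackett series terminates on n_f = 4; the second line has n_i = 4+2 = 6.
ΔE = 54.40 × (1/4² − 1/6²) = 1.889 eV.
λ = 1240 / 1.889 = 656 nm.

656 nm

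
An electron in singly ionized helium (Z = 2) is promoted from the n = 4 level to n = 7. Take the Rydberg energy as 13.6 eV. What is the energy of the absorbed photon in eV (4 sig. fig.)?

The Bohr energies scale as Z², so for Z = 2: E_n = −54.40/n² eV.
E_7 = −54.40/49 = −1.110 eV and E_4 = −54.40/16 = −3.400 eV.
The photon energy is |E_7 − E_4| = 2.290 eV.

2.290 eV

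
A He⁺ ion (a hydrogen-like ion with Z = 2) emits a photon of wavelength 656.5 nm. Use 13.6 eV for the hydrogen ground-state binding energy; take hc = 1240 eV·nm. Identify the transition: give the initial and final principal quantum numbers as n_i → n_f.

The photon energy is ΔE = hc/λ = 1240 / 656.5 = 1.889 eV.
With Z = 2, ΔE = 54.40 × (1/n_f² − 1/n_i²), so 1/n_f² − 1/n_i² = 0.03472.
Trying n_f = 4 gives 1/n_i² = 0.02778, i.e. n_i ≈ 6; this pair matches.

n_i = 6, n_f = 4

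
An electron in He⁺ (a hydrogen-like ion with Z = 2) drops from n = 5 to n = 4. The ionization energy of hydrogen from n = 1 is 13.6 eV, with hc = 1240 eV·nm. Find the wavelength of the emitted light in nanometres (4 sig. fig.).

1013 nm

For Z = 2 the level energies scale as Z², so the effective Rydberg energy is 13.6 × 4 = 54.40 eV.
ΔE = 54.40 × (1/4² − 1/5²) = 54.40 × 0.02250 = 1.224 eV.
λ = hc/ΔE = 1240 / 1.224 = 1013 nm.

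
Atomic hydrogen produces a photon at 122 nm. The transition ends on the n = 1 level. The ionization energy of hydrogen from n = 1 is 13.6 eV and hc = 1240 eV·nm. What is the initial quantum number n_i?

n_i = 2

The photon energy is ΔE = hc/λ = 1240 / 122 = 10.16 eV.
With Z = 1, ΔE = 13.60 × (1/n_f² − 1/n_i²), so 1/n_f² − 1/n_i² = 0.7473.
With n_f = 1: 1/n_i² = 1/1 − 0.7473 = 0.2527, so n_i ≈ 1.99.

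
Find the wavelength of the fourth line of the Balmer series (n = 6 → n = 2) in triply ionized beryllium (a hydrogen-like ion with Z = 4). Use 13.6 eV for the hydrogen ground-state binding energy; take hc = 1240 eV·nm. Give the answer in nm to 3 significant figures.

25.6 nm

The Balmer series terminates on n_f = 2; the fourth line has n_i = 2+4 = 6.
ΔE = 217.6 × (1/2² − 1/6²) = 48.36 eV.
λ = 1240 / 48.36 = 25.6 nm.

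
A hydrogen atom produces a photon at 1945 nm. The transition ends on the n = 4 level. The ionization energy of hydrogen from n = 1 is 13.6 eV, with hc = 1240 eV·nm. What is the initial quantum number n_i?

n_i = 8

The photon energy is ΔE = hc/λ = 1240 / 1945 = 0.6375 eV.
With Z = 1, ΔE = 13.60 × (1/n_f² − 1/n_i²), so 1/n_f² − 1/n_i² = 0.04688.
With n_f = 4: 1/n_i² = 1/16 − 0.04688 = 0.01562, so n_i ≈ 8.00.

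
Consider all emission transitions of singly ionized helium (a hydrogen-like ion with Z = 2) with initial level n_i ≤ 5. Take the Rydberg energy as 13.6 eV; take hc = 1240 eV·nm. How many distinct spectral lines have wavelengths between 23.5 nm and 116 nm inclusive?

5

Enumerate all n_i → n_f pairs with 1 ≤ n_f < n_i ≤ 5 and compute λ = 1240 / [13.6·4·(1/n_f² − 1/n_i²)].
Lines falling in [23.5, 116] nm: 5→1 (23.74 nm), 4→1 (24.31 nm), 3→1 (25.64 nm), 2→1 (30.39 nm), 5→2 (108.5 nm).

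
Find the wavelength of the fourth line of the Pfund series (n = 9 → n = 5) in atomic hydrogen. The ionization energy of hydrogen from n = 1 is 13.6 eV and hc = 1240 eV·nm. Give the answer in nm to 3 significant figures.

The Pfund series terminates on n_f = 5; the fourth line has n_i = 5+4 = 9.
ΔE = 13.60 × (1/5² − 1/9²) = 0.3761 eV.
λ = 1240 / 0.3761 = 3300 nm.

3300 nm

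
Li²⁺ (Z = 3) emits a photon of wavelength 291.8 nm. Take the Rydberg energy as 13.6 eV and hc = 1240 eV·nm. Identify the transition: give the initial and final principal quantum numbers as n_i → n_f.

The photon energy is ΔE = hc/λ = 1240 / 291.8 = 4.249 eV.
With Z = 3, ΔE = 122.4 × (1/n_f² − 1/n_i²), so 1/n_f² − 1/n_i² = 0.03472.
Trying n_f = 4 gives 1/n_i² = 0.02778, i.e. n_i ≈ 6; this pair matches.

n_i = 6, n_f = 4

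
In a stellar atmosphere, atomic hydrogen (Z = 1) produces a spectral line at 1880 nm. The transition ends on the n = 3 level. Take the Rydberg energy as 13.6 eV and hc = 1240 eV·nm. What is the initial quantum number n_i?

n_i = 4

The photon energy is ΔE = hc/λ = 1240 / 1880 = 0.6596 eV.
With Z = 1, ΔE = 13.60 × (1/n_f² − 1/n_i²), so 1/n_f² − 1/n_i² = 0.04850.
With n_f = 3: 1/n_i² = 1/9 − 0.04850 = 0.06261, so n_i ≈ 4.00.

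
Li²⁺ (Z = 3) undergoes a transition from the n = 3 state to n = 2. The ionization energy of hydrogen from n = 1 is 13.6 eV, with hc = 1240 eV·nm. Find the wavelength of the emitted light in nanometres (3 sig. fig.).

For Z = 3 the level energies scale as Z², so the effective Rydberg energy is 13.6 × 9 = 122.4 eV.
ΔE = 122.4 × (1/2² − 1/3²) = 122.4 × 0.1389 = 17.00 eV.
λ = hc/ΔE = 1240 / 17.00 = 72.9 nm.

72.9 nm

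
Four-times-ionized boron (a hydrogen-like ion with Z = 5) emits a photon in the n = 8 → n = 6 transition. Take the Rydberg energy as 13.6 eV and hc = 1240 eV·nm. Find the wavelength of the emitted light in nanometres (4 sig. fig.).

For Z = 5 the level energies scale as Z², so the effective Rydberg energy is 13.6 × 25 = 340.0 eV.
ΔE = 340.0 × (1/6² − 1/8²) = 340.0 × 0.01215 = 4.132 eV.
λ = hc/ΔE = 1240 / 4.132 = 300.1 nm.

300.1 nm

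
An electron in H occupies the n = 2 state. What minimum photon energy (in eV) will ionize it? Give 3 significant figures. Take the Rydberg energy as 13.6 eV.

3.40 eV

E_2 = −13.60/4 = −3.40 eV, so ionization (to E = 0) requires 3.40 eV.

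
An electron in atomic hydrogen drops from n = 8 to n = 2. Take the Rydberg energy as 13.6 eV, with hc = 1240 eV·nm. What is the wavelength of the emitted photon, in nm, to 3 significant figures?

389 nm

ΔE = 13.60 × (1/2² − 1/8²) = 13.60 × 0.2344 = 3.188 eV.
λ = hc/ΔE = 1240 / 3.188 = 389 nm.
This line belongs to the Balmer series.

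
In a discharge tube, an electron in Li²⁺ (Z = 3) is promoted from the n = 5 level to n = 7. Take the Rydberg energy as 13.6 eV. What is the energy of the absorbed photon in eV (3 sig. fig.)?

The Bohr energies scale as Z², so for Z = 3: E_n = −122.4/n² eV.
E_7 = −122.4/49 = −2.498 eV and E_5 = −122.4/25 = −4.896 eV.
The photon energy is |E_7 − E_5| = 2.40 eV.

2.40 eV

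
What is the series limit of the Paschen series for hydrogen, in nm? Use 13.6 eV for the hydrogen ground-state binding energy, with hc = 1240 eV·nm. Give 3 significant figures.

821 nm

The Paschen series has lower level n_f = 3; the series limit corresponds to n_i → ∞.
ΔE_max = 13.6 × 1 / 3² = 1.511 eV.
λ_min = 1240 / 1.511 = 821 nm.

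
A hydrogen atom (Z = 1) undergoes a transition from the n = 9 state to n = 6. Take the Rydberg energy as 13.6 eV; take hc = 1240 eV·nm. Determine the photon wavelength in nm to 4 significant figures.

5908 nm

ΔE = 13.60 × (1/6² − 1/9²) = 13.60 × 0.01543 = 0.2099 eV.
λ = hc/ΔE = 1240 / 0.2099 = 5908 nm.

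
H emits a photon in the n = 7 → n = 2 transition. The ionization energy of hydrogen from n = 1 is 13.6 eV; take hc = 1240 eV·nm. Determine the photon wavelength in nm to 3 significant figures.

ΔE = 13.60 × (1/2² − 1/7²) = 13.60 × 0.2296 = 3.122 eV.
λ = hc/ΔE = 1240 / 3.122 = 397 nm.

397 nm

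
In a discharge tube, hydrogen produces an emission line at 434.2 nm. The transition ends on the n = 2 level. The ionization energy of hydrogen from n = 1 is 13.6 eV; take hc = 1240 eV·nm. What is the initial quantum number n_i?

The photon energy is ΔE = hc/λ = 1240 / 434.2 = 2.856 eV.
With Z = 1, ΔE = 13.60 × (1/n_f² − 1/n_i²), so 1/n_f² − 1/n_i² = 0.2100.
With n_f = 2: 1/n_i² = 1/4 − 0.2100 = 0.04001, so n_i ≈ 5.00.

n_i = 5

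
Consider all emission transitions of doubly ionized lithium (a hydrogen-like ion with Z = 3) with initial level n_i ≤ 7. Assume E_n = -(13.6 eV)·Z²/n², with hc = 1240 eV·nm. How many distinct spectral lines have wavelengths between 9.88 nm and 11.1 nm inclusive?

Enumerate all n_i → n_f pairs with 1 ≤ n_f < n_i ≤ 7 and compute λ = 1240 / [13.6·9·(1/n_f² − 1/n_i²)].
Lines falling in [9.88, 11.1] nm: 7→1 (10.34 nm), 6→1 (10.42 nm), 5→1 (10.55 nm), 4→1 (10.81 nm).

4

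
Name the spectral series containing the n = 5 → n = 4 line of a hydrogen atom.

Brackett

The series is set by the lower level: n_f = 4 is the Brackett series.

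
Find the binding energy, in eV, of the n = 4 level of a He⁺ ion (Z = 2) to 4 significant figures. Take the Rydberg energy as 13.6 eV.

3.400 eV

E_n = −13.6 Z²/n² = −54.40/n² eV for Z = 2.
E_4 = −54.40/16 = −3.400 eV, so ionization (to E = 0) requires 3.400 eV.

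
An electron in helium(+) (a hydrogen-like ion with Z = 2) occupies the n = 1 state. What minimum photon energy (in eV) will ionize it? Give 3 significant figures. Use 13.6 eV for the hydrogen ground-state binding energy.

E_n = −13.6 Z²/n² = −54.40/n² eV for Z = 2.
E_1 = −54.40/1 = −54.4 eV, so ionization (to E = 0) requires 54.4 eV.

54.4 eV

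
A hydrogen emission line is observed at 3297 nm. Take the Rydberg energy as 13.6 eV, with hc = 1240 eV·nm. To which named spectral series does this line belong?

Pfund

ΔE = 1240/3297 = 0.3761 eV.
This matches 13.6 × (1/5² − 1/9²), so n_f = 5: the Pfund series.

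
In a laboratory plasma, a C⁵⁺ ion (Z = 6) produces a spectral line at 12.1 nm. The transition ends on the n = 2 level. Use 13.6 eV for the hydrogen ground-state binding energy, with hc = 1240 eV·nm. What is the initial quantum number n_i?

n_i = 5

The photon energy is ΔE = hc/λ = 1240 / 12.1 = 102.5 eV.
With Z = 6, ΔE = 489.6 × (1/n_f² − 1/n_i²), so 1/n_f² − 1/n_i² = 0.2093.
With n_f = 2: 1/n_i² = 1/4 − 0.2093 = 0.04069, so n_i ≈ 4.96.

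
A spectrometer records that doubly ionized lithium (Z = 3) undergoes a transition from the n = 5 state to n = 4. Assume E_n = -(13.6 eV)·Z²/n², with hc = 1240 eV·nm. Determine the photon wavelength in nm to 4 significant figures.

450.3 nm

For Z = 3 the level energies scale as Z², so the effective Rydberg energy is 13.6 × 9 = 122.4 eV.
ΔE = 122.4 × (1/4² − 1/5²) = 122.4 × 0.02250 = 2.754 eV.
λ = hc/ΔE = 1240 / 2.754 = 450.3 nm.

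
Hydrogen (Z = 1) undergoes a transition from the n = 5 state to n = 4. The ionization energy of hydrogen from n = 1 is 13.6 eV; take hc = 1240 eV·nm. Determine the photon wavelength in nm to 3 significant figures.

ΔE = 13.60 × (1/4² − 1/5²) = 13.60 × 0.02250 = 0.3060 eV.
λ = hc/ΔE = 1240 / 0.3060 = 4050 nm.
This line belongs to the Brackett series.

4050 nm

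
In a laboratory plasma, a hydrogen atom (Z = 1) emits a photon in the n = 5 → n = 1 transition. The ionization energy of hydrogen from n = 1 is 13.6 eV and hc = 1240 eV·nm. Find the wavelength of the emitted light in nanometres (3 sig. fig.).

95.0 nm

ΔE = 13.60 × (1/1² − 1/5²) = 13.60 × 0.9600 = 13.06 eV.
λ = hc/ΔE = 1240 / 13.06 = 95.0 nm.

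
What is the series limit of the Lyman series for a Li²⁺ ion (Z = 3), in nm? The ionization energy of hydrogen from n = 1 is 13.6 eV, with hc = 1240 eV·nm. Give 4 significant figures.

10.13 nm

The Lyman series has lower level n_f = 1; the series limit corresponds to n_i → ∞.
ΔE_max = 13.6 × 9 / 1² = 122.4 eV.
λ_min = 1240 / 122.4 = 10.13 nm.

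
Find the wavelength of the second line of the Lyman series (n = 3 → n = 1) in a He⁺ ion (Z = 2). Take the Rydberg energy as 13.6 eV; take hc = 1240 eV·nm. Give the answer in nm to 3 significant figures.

The Lyman series terminates on n_f = 1; the second line has n_i = 1+2 = 3.
ΔE = 54.40 × (1/1² − 1/3²) = 48.36 eV.
λ = 1240 / 48.36 = 25.6 nm.

25.6 nm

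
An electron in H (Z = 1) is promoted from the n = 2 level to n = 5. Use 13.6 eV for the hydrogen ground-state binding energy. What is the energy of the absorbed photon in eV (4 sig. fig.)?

2.856 eV

E_5 = −13.60/25 = −0.5440 eV and E_2 = −13.60/4 = −3.400 eV.
The photon energy is |E_5 − E_2| = 2.856 eV.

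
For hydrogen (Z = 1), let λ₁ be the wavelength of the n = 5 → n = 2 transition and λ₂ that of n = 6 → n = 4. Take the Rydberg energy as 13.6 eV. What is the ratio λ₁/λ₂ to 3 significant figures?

0.165

λ ∝ 1/ΔE ∝ 1/(1/n_f² − 1/n_i²), and the Z² and hc factors cancel in the ratio.
λ₁/λ₂ = (1/4² − 1/6²)/(1/2² − 1/5²) = 0.03472/0.2100 = 0.165.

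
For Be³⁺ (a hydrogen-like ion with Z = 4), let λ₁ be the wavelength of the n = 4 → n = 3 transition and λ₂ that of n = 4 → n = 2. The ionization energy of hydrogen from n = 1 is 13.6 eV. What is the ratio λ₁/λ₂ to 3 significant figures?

3.86

λ ∝ 1/ΔE ∝ 1/(1/n_f² − 1/n_i²), and the Z² and hc factors cancel in the ratio.
λ₁/λ₂ = (1/2² − 1/4²)/(1/3² − 1/4²) = 0.1875/0.04861 = 3.86.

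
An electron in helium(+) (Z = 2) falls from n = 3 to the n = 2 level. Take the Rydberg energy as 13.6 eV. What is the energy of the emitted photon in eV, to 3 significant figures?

7.56 eV

The Bohr energies scale as Z², so for Z = 2: E_n = −54.40/n² eV.
E_3 = −54.40/9 = −6.044 eV and E_2 = −54.40/4 = −13.60 eV.
The photon energy is |E_3 − E_2| = 7.56 eV.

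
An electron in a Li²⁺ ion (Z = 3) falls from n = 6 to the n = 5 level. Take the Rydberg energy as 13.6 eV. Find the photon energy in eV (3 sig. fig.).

1.50 eV

The Bohr energies scale as Z², so for Z = 3: E_n = −122.4/n² eV.
E_6 = −122.4/36 = −3.400 eV and E_5 = −122.4/25 = −4.896 eV.
The photon energy is |E_6 − E_5| = 1.50 eV.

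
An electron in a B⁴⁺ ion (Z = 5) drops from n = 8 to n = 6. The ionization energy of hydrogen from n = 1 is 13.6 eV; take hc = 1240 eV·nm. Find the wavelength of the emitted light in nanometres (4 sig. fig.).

300.1 nm

For Z = 5 the level energies scale as Z², so the effective Rydberg energy is 13.6 × 25 = 340.0 eV.
ΔE = 340.0 × (1/6² − 1/8²) = 340.0 × 0.01215 = 4.132 eV.
λ = hc/ΔE = 1240 / 4.132 = 300.1 nm.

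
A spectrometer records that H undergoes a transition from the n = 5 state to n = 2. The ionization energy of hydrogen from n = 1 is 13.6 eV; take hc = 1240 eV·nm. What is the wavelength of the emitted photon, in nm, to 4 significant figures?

ΔE = 13.60 × (1/2² − 1/5²) = 13.60 × 0.2100 = 2.856 eV.
λ = hc/ΔE = 1240 / 2.856 = 434.2 nm.

434.2 nm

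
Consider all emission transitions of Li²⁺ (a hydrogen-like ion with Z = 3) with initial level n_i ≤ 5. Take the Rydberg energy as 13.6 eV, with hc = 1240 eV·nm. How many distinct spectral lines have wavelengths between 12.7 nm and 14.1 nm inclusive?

1

Enumerate all n_i → n_f pairs with 1 ≤ n_f < n_i ≤ 5 and compute λ = 1240 / [13.6·9·(1/n_f² − 1/n_i²)].
Lines falling in [12.7, 14.1] nm: 2→1 (13.51 nm).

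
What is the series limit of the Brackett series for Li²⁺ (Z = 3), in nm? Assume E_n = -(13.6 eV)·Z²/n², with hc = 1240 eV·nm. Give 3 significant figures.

The Brackett series has lower level n_f = 4; the series limit corresponds to n_i → ∞.
ΔE_max = 13.6 × 9 / 4² = 7.650 eV.
λ_min = 1240 / 7.650 = 162 nm.

162 nm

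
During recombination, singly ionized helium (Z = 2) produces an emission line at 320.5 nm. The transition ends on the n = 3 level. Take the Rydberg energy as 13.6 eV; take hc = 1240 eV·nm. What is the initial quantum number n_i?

The photon energy is ΔE = hc/λ = 1240 / 320.5 = 3.869 eV.
With Z = 2, ΔE = 54.40 × (1/n_f² − 1/n_i²), so 1/n_f² − 1/n_i² = 0.07112.
With n_f = 3: 1/n_i² = 1/9 − 0.07112 = 0.03999, so n_i ≈ 5.00.

n_i = 5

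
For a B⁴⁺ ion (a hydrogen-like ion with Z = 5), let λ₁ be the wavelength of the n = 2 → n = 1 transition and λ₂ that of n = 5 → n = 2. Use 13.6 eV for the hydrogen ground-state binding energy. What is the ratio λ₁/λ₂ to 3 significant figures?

0.280

λ ∝ 1/ΔE ∝ 1/(1/n_f² − 1/n_i²), and the Z² and hc factors cancel in the ratio.
λ₁/λ₂ = (1/2² − 1/5²)/(1/1² − 1/2²) = 0.2100/0.7500 = 0.280.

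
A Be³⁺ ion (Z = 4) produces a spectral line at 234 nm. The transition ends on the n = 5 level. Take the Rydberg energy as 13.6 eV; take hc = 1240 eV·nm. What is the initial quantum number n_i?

The photon energy is ΔE = hc/λ = 1240 / 234 = 5.299 eV.
With Z = 4, ΔE = 217.6 × (1/n_f² − 1/n_i²), so 1/n_f² − 1/n_i² = 0.02435.
With n_f = 5: 1/n_i² = 1/25 − 0.02435 = 0.01565, so n_i ≈ 7.99.

n_i = 8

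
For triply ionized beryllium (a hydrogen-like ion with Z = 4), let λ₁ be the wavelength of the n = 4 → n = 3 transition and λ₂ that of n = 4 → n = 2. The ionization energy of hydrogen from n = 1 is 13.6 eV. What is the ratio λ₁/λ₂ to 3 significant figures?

3.86

λ ∝ 1/ΔE ∝ 1/(1/n_f² − 1/n_i²), and the Z² and hc factors cancel in the ratio.
λ₁/λ₂ = (1/2² − 1/4²)/(1/3² − 1/4²) = 0.1875/0.04861 = 3.86.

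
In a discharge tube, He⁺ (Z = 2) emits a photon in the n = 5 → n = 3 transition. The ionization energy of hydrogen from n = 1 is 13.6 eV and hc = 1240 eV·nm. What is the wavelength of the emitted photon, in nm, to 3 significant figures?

321 nm

For Z = 2 the level energies scale as Z², so the effective Rydberg energy is 13.6 × 4 = 54.40 eV.
ΔE = 54.40 × (1/3² − 1/5²) = 54.40 × 0.07111 = 3.868 eV.
λ = hc/ΔE = 1240 / 3.868 = 321 nm.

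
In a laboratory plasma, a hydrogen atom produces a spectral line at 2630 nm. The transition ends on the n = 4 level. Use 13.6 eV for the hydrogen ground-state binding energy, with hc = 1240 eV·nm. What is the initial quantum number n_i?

n_i = 6

The photon energy is ΔE = hc/λ = 1240 / 2630 = 0.4715 eV.
With Z = 1, ΔE = 13.60 × (1/n_f² − 1/n_i²), so 1/n_f² − 1/n_i² = 0.03467.
With n_f = 4: 1/n_i² = 1/16 − 0.03467 = 0.02783, so n_i ≈ 5.99.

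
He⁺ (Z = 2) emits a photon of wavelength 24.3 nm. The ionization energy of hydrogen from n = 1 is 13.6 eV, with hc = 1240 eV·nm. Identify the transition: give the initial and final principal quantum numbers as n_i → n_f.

The photon energy is ΔE = hc/λ = 1240 / 24.3 = 51.03 eV.
With Z = 2, ΔE = 54.40 × (1/n_f² − 1/n_i²), so 1/n_f² − 1/n_i² = 0.9380.
Trying n_f = 1 gives 1/n_i² = 0.06197, i.e. n_i ≈ 4; this pair matches.

n_i = 4, n_f = 1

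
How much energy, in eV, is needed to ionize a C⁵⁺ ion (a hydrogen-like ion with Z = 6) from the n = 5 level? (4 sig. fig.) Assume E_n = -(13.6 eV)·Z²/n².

E_n = −13.6 Z²/n² = −489.6/n² eV for Z = 6.
E_5 = −489.6/25 = −19.58 eV, so ionization (to E = 0) requires 19.58 eV.

19.58 eV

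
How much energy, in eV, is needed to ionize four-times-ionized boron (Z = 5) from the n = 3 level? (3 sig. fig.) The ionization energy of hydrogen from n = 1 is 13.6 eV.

E_n = −13.6 Z²/n² = −340.0/n² eV for Z = 5.
E_3 = −340.0/9 = −37.8 eV, so ionization (to E = 0) requires 37.8 eV.

37.8 eV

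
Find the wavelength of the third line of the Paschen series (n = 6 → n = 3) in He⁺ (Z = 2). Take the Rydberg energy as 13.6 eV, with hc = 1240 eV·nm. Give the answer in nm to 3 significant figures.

The Paschen series terminates on n_f = 3; the third line has n_i = 3+3 = 6.
ΔE = 54.40 × (1/3² − 1/6²) = 4.533 eV.
λ = 1240 / 4.533 = 274 nm.

274 nm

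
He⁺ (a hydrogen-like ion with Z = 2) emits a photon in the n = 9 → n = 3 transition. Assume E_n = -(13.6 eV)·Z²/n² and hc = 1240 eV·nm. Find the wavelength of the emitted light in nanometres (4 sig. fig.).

For Z = 2 the level energies scale as Z², so the effective Rydberg energy is 13.6 × 4 = 54.40 eV.
ΔE = 54.40 × (1/3² − 1/9²) = 54.40 × 0.09877 = 5.373 eV.
λ = hc/ΔE = 1240 / 5.373 = 230.8 nm.

230.8 nm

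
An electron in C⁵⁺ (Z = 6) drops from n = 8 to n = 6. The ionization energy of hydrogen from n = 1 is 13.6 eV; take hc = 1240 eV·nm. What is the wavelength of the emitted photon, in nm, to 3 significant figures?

208 nm

For Z = 6 the level energies scale as Z², so the effective Rydberg energy is 13.6 × 36 = 489.6 eV.
ΔE = 489.6 × (1/6² − 1/8²) = 489.6 × 0.01215 = 5.950 eV.
λ = hc/ΔE = 1240 / 5.950 = 208 nm.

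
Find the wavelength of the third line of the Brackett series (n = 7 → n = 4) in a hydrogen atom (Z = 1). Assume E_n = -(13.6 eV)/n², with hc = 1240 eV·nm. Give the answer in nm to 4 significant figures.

2166 nm

The Brackett series terminates on n_f = 4; the third line has n_i = 4+3 = 7.
ΔE = 13.60 × (1/4² − 1/7²) = 0.5724 eV.
λ = 1240 / 0.5724 = 2166 nm.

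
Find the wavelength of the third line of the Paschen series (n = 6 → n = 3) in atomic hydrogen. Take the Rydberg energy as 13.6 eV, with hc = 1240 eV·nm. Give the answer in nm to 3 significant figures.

1090 nm

The Paschen series terminates on n_f = 3; the third line has n_i = 3+3 = 6.
ΔE = 13.60 × (1/3² − 1/6²) = 1.133 eV.
λ = 1240 / 1.133 = 1090 nm.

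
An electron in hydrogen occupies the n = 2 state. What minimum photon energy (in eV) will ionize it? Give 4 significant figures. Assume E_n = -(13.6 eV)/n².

E_2 = −13.60/4 = −3.400 eV, so ionization (to E = 0) requires 3.400 eV.

3.400 eV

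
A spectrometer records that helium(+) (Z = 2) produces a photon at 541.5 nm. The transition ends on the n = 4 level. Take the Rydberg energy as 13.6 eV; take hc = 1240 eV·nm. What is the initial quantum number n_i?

The photon energy is ΔE = hc/λ = 1240 / 541.5 = 2.290 eV.
With Z = 2, ΔE = 54.40 × (1/n_f² − 1/n_i²), so 1/n_f² − 1/n_i² = 0.04209.
With n_f = 4: 1/n_i² = 1/16 − 0.04209 = 0.02041, so n_i ≈ 7.00.

n_i = 7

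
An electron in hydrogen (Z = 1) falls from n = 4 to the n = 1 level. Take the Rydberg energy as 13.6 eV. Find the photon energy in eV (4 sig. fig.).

12.75 eV

E_4 = −13.60/16 = −0.8500 eV and E_1 = −13.60/1 = −13.60 eV.
The photon energy is |E_4 − E_1| = 12.75 eV.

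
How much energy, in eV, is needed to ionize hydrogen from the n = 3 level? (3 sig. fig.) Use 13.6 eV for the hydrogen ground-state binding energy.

1.51 eV

E_3 = −13.60/9 = −1.51 eV, so ionization (to E = 0) requires 1.51 eV.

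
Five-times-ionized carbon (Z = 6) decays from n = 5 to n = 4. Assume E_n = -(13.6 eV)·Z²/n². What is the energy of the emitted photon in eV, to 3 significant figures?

11.0 eV

The Bohr energies scale as Z², so for Z = 6: E_n = −489.6/n² eV.
E_5 = −489.6/25 = −19.58 eV and E_4 = −489.6/16 = −30.60 eV.
The photon energy is |E_5 − E_4| = 11.0 eV.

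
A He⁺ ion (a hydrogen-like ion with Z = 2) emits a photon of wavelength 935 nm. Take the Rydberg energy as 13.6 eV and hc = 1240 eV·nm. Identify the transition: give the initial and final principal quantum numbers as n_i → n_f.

The photon energy is ΔE = hc/λ = 1240 / 935 = 1.326 eV.
With Z = 2, ΔE = 54.40 × (1/n_f² − 1/n_i²), so 1/n_f² − 1/n_i² = 0.02438.
Trying n_f = 5 gives 1/n_i² = 0.01562, i.e. n_i ≈ 8; this pair matches.

n_i = 8, n_f = 5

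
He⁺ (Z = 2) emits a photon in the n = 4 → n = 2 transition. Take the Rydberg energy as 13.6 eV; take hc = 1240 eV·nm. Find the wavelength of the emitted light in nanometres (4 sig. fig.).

121.6 nm

For Z = 2 the level energies scale as Z², so the effective Rydberg energy is 13.6 × 4 = 54.40 eV.
ΔE = 54.40 × (1/2² − 1/4²) = 54.40 × 0.1875 = 10.20 eV.
λ = hc/ΔE = 1240 / 10.20 = 121.6 nm.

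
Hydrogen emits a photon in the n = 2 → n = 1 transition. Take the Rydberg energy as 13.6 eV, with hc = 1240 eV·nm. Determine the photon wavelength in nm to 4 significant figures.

121.6 nm

ΔE = 13.60 × (1/1² − 1/2²) = 13.60 × 0.7500 = 10.20 eV.
λ = hc/ΔE = 1240 / 10.20 = 121.6 nm.
This line belongs to the Lyman series.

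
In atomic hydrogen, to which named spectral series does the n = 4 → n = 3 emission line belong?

The series is set by the lower level: n_f = 3 is the Paschen series.

Paschen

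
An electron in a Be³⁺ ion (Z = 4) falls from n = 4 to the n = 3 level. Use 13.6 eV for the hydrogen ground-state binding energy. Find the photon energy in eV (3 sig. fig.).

The Bohr energies scale as Z², so for Z = 4: E_n = −217.6/n² eV.
E_4 = −217.6/16 = −13.60 eV and E_3 = −217.6/9 = −24.18 eV.
The photon energy is |E_4 − E_3| = 10.6 eV.

10.6 eV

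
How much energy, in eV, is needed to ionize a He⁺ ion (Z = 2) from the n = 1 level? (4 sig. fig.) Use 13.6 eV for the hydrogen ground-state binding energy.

E_n = −13.6 Z²/n² = −54.40/n² eV for Z = 2.
E_1 = −54.40/1 = −54.40 eV, so ionization (to E = 0) requires 54.40 eV.

54.40 eV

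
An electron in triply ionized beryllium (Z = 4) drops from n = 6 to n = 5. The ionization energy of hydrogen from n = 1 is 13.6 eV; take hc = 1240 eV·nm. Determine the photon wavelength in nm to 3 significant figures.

466 nm

For Z = 4 the level energies scale as Z², so the effective Rydberg energy is 13.6 × 16 = 217.6 eV.
ΔE = 217.6 × (1/5² − 1/6²) = 217.6 × 0.01222 = 2.660 eV.
λ = hc/ΔE = 1240 / 2.660 = 466 nm.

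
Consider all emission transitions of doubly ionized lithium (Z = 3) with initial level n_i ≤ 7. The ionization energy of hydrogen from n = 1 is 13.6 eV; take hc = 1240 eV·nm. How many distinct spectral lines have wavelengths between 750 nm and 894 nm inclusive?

1

Enumerate all n_i → n_f pairs with 1 ≤ n_f < n_i ≤ 7 and compute λ = 1240 / [13.6·9·(1/n_f² − 1/n_i²)].
Lines falling in [750, 894] nm: 6→5 (828.9 nm).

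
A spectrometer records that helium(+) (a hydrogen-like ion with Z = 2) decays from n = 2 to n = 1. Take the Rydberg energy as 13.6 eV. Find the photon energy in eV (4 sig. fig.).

The Bohr energies scale as Z², so for Z = 2: E_n = −54.40/n² eV.
E_2 = −54.40/4 = −13.60 eV and E_1 = −54.40/1 = −54.40 eV.
The photon energy is |E_2 − E_1| = 40.80 eV.

40.80 eV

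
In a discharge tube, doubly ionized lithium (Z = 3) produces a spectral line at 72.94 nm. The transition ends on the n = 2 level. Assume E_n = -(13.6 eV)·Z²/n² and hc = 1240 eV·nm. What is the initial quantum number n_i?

n_i = 3

The photon energy is ΔE = hc/λ = 1240 / 72.94 = 17.00 eV.
With Z = 3, ΔE = 122.4 × (1/n_f² − 1/n_i²), so 1/n_f² − 1/n_i² = 0.1389.
With n_f = 2: 1/n_i² = 1/4 − 0.1389 = 0.1111, so n_i ≈ 3.00.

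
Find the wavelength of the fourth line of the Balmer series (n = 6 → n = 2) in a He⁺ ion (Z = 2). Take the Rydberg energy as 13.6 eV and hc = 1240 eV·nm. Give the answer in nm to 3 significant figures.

103 nm

The Balmer series terminates on n_f = 2; the fourth line has n_i = 2+4 = 6.
ΔE = 54.40 × (1/2² − 1/6²) = 12.09 eV.
λ = 1240 / 12.09 = 103 nm.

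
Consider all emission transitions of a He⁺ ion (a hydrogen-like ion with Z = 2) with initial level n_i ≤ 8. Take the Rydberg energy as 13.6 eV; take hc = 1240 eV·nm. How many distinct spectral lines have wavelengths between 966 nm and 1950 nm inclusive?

Enumerate all n_i → n_f pairs with 1 ≤ n_f < n_i ≤ 8 and compute λ = 1240 / [13.6·4·(1/n_f² − 1/n_i²)].
Lines falling in [966, 1950] nm: 5→4 (1013 nm), 7→5 (1163 nm), 6→5 (1865 nm), 8→6 (1876 nm).

4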